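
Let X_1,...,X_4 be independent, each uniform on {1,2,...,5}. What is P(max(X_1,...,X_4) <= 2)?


P(max <= 2) = P(all X_i <= 2) = (P(X_1 <= 2))^4
= (2/5)^4 = 16/625

16/625


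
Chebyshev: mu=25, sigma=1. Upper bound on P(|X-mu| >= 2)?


k = 2/1 = 2
Chebyshev: P(|X-mu| >= k*sigma) <= 1/k^2 = 1/2^2 = 1/4

1/4


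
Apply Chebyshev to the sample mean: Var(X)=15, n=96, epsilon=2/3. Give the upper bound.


Var(Xbar) = Var(X)/n = 15/96
Chebyshev: P(|Xbar-mu| >= 2/3) <= Var(Xbar)/(2/3)^2 = (5/32)/(4/9) = 45/128

45/128


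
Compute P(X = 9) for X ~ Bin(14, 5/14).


P(X=9) = C(14,9) * p^9 * (1-p)^5
= 2002 * 1953125/20661046784 * 59049/537824
= 16492201171875/793714773254144

16492201171875/793714773254144


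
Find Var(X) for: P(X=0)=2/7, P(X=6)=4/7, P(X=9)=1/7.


E[X] = 33/7, E[X^2] = 225/7
Var(X) = E[X^2] - (E[X])^2 = 225/7 - (33/7)^2 = 486/49

486/49


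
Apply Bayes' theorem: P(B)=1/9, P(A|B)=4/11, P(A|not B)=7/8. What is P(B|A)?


P(A) = P(A|B)P(B) + P(A|B')P(B') = 4/11*1/9 + 7/8*8/9 = 9/11
P(B|A) = P(A|B)P(B)/P(A) = (4/99)/(9/11) = 4/81

4/81


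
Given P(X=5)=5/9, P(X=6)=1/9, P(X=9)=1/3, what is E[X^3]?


E[X^3] = sum(g(x)*P(x))
= 125*5/9 + 216*1/9 + 729*1/3
= 3028/9

3028/9


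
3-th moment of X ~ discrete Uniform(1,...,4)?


E[X^3] = (1/4) * sum(x^3 for x=1..4)
= 100/4 = 25

25


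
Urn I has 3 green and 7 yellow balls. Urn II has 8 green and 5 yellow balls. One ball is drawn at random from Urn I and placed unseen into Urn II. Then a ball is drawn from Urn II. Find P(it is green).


P(transfer green) = 3/10; P(transfer yellow) = 7/10
If green transferred: Urn II has 9 green of 14, so P(green|green moved) = 9/14
If yellow transferred: Urn II has 8 green of 14, so P(green|yellow moved) = 4/7
By total probability: P(green) = 3/10*9/14 + 7/10*4/7 = 83/140

83/140


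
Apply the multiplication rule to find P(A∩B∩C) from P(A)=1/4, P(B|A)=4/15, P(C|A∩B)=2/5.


P(A∩B∩C) = P(A) * P(B|A) * P(C|A∩B)
= 1/4 * 4/15 * 2/5
= 1/15 * 2/5 = 2/75

2/75


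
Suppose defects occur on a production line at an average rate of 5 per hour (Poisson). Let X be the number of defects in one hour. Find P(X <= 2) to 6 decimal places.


P(X<=2) = e^(-5)*5^0/0! + e^(-5)*5^1/1! + e^(-5)*5^2/2!
≈ 0.0067379470 + 0.0336897350 + 0.0842243375
= 0.1246520195
≈ 0.124652

0.124652


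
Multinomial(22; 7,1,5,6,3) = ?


22! = 1124000727777607680000
Denominator: 7!=5040 * 1!=1 * 5!=120 * 6!=720 * 3!=6
Coefficient = 1124000727777607680000 / 2612736000 = 430200650880

430200650880


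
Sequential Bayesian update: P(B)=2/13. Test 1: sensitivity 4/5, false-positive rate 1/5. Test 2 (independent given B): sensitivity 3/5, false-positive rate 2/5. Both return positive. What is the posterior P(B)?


After test 1: P(+) = 4/5*2/13 + 1/5*11/13 = 19/65
P(B|+) = (8/65)/(19/65) = 8/19
After test 2 (use post1 as new prior): P(+) = 3/5*8/19 + 2/5*11/19 = 46/95
P(B|+,+) = (24/95)/(46/95) = 12/23

12/23


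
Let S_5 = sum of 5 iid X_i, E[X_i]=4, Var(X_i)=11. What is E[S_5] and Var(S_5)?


E[S_n] = n*mu = 5*4 = 20
Var(S_n) = n*sigma^2 = 5*11 = 55

E[S_5]=20, Var(S_5)=55


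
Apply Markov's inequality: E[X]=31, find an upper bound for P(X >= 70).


Markov: P(X >= a) <= E[X]/a
P(X >= 70) <= 31/70

31/70


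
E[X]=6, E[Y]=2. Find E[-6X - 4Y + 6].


E[-6X - 4Y + 6] = -6*E[X] - 4*E[Y] + 6
= (-6)*(6) + (-4)*(2) + (6)
= -36 - 8 + 6 = -38

-38


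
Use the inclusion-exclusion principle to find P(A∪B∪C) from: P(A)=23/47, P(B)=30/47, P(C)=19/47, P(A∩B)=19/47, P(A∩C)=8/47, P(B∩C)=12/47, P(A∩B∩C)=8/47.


P(A∪B∪C) = P(A)+P(B)+P(C) - P(AB)-P(AC)-P(BC) + P(ABC)
= 23/47+30/47+19/47 - 19/47-8/47-12/47 + 8/47
= 41/47

41/47


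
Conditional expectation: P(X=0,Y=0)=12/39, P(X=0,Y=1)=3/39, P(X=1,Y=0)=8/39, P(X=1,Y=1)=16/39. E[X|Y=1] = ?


P(Y=1) = 19/39
E[X|Y=1] = (0*3 + 1*16)/19 = 16/19

16/19


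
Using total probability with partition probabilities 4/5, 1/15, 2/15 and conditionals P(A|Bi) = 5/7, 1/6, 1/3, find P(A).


P(A) = P(A|B1)P(B1) + P(A|B2)P(B2) + P(A|B3)P(B3)
= 5/7*4/5 + 1/6*1/15 + 1/3*2/15
= 4/7 + 1/90 + 2/45 = 79/126

79/126


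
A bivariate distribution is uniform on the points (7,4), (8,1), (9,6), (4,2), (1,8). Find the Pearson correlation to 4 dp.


Cov(X,Y) = -3.1600, Var(X) = 8.5600, Var(Y) = 6.5600
rho = Cov/(sqrt(VarX)*sqrt(VarY)) = -0.4217

-0.4217


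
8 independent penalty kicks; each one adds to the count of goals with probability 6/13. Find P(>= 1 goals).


P(at least one) = 1 - P(none)
P(none) = (1 - 6/13)^8 = (7/13)^8 = 5764801/815730721
P(at least one) = 1 - 5764801/815730721 = 809965920/815730721

809965920/815730721


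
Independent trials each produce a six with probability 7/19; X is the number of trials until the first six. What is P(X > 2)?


P(X > 2) = P(first 2 trials all fail) = (1-p)^2 = (12/19)^2 = 144/361

144/361


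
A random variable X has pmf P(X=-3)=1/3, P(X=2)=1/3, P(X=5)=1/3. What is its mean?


E[X] = sum(x * P(x))
= -3*1/3 + 2*1/3 + 5*1/3
= 4/3

4/3


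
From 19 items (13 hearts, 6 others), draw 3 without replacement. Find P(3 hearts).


P(X=3) = C(13,3)*C(6,0) / C(19,3)
= 286*1 / 969
= 286/969

286/969


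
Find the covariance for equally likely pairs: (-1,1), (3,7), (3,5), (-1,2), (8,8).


E[X]=12/5, E[Y]=23/5, E[XY]=97/5
Cov(X,Y) = E[XY] - E[X]E[Y] = 97/5 - 12/5*23/5 = 209/25

209/25


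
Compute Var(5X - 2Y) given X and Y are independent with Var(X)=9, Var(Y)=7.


Independence => Cov(X,Y)=0
Var(5X - 2Y) = 5^2*Var(X) + (-2)^2*Var(Y)
= 25*9 + 4*7 = 253

253


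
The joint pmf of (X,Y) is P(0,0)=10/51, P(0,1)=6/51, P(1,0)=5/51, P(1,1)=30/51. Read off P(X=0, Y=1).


Read from table: P(X=0, Y=1) = 6/51 = 2/17

2/17


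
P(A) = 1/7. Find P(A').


P(A') = 1 - P(A) = 1 - 1/7 = 6/7

6/7


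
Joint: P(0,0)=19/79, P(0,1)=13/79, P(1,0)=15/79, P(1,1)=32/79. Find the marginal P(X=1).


P(X=1) = P(1,0)+P(1,1) = 15/79 + 32/79 = 47/79

47/79


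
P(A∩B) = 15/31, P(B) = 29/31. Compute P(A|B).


P(A|B) = P(A∩B)/P(B) = (15/31)/(29/31) = 15/29

15/29


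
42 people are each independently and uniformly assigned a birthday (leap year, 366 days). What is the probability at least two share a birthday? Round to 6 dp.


P(all different) = prod((366-i)/366 for i=0..41) = 0.086572
P(at least one match) = 1 - 0.086572 = 0.913428

0.913428


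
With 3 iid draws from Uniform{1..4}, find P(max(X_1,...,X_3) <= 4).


P(max <= 4) = P(all X_i <= 4) = (P(X_1 <= 4))^3
= (4/4)^3 = 1^3 = 1

1


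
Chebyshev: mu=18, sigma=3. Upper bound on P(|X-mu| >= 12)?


k = 12/3 = 4
Chebyshev: P(|X-mu| >= k*sigma) <= 1/k^2 = 1/4^2 = 1/16

1/16


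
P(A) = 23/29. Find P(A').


P(A') = 1 - P(A) = 1 - 23/29 = 6/29

6/29


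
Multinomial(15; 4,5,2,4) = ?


15! = 1307674368000
Denominator: 4!=24 * 5!=120 * 2!=2 * 4!=24
Coefficient = 1307674368000 / 138240 = 9459450

9459450


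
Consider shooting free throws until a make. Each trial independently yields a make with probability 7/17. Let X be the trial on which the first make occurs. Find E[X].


For geometric (trials until first success), E[X] = 1/p = 1/(7/17) = 17/7

17/7


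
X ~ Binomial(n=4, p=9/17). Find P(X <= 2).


P(X<=2) = P(X=0) + P(X=1) + P(X=2)
= 4096/83521 + 18432/83521 + 31104/83521
= 53632/83521

53632/83521


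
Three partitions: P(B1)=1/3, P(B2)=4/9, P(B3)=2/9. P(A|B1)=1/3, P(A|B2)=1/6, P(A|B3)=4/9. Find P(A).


P(A) = P(A|B1)P(B1) + P(A|B2)P(B2) + P(A|B3)P(B3)
= 1/3*1/3 + 1/6*4/9 + 4/9*2/9
= 1/9 + 2/27 + 8/81 = 23/81

23/81


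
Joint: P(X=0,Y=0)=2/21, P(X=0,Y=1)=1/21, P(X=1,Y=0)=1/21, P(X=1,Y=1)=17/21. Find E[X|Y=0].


P(Y=0) = 3/21
E[X|Y=0] = (0*2 + 1*1)/3 = 1/3

1/3


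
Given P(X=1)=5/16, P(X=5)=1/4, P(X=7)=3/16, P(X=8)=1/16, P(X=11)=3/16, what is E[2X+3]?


E[2X+3] = sum(g(x)*P(x))
= 5*5/16 + 13*1/4 + 17*3/16 + 19*1/16 + 25*3/16
= 111/8

111/8


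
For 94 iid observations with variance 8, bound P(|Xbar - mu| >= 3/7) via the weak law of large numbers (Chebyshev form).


Var(Xbar) = Var(X)/n = 8/94
Chebyshev: P(|Xbar-mu| >= 3/7) <= Var(Xbar)/(3/7)^2 = (4/47)/(9/49) = 196/423

196/423


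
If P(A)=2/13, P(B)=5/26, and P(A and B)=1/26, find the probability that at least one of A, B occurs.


P(A∪B) = P(A) + P(B) - P(A∩B)
= 2/13 + 5/26 - 1/26 = 4/13

4/13


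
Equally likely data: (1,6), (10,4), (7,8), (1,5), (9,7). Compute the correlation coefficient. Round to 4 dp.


Cov(X,Y) = 0.4000, Var(X) = 15.0400, Var(Y) = 2.0000
rho = Cov/(sqrt(VarX)*sqrt(VarY)) = 0.0729

0.0729


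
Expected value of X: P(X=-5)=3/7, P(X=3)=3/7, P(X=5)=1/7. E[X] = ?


E[X] = sum(x * P(x))
= -5*3/7 + 3*3/7 + 5*1/7
= -1/7

-1/7


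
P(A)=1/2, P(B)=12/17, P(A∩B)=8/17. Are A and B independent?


P(A)*P(B) = 1/2*12/17 = 6/17
P(A∩B) = 8/17 != 6/17, so not independent

No, A and B are not independent


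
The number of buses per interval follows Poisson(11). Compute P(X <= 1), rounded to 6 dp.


P(X<=1) = e^(-11)*11^0/0! + e^(-11)*11^1/1!
≈ 0.0000167017 + 0.0001837187
= 0.0002004204
≈ 0.000200

0.000200


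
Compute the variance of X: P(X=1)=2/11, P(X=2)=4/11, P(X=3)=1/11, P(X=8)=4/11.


E[X] = 45/11, E[X^2] = 283/11
Var(X) = E[X^2] - (E[X])^2 = 283/11 - (45/11)^2 = 1088/121

1088/121


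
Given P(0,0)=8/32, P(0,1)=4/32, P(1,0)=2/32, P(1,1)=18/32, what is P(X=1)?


P(X=1) = P(1,0)+P(1,1) = 2/32 + 18/32 = 20/32 = 5/8

5/8


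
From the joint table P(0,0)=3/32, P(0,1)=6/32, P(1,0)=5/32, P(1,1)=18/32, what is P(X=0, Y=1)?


Read from table: P(X=0, Y=1) = 6/32 = 3/16

3/16


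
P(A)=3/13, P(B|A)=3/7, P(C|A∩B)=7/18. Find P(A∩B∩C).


P(A∩B∩C) = P(A) * P(B|A) * P(C|A∩B)
= 3/13 * 3/7 * 7/18
= 9/91 * 7/18 = 1/26

1/26


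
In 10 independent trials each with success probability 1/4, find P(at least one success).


P(at least one) = 1 - P(none)
P(none) = (1 - 1/4)^10 = (3/4)^10 = 59049/1048576
P(at least one) = 1 - 59049/1048576 = 989527/1048576

989527/1048576


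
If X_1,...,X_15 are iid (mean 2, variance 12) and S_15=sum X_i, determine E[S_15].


E[S_n] = n*E[X_1] = 15*2 = 30

30


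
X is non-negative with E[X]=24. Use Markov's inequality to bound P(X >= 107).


Markov: P(X >= a) <= E[X]/a
P(X >= 107) <= 24/107

24/107


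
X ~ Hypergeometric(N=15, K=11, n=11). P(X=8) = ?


P(X=8) = C(11,8)*C(4,3) / C(15,11)
= 165*4 / 1365
= 660/1365 = 44/91

44/91


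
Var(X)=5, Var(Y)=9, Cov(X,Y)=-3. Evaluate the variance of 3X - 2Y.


Var(3X - 2Y) = 3^2*Var(X) + (-2)^2*Var(Y) + 2*3*(-2)*Cov(X,Y)
= 9*5 + 4*9 - 12*(-3)
= 45 + 36 + 36 = 117

117


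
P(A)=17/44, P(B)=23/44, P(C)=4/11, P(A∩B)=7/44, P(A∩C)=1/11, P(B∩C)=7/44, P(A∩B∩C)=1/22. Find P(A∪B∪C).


P(A∪B∪C) = P(A)+P(B)+P(C) - P(AB)-P(AC)-P(BC) + P(ABC)
= 17/44+23/44+4/11 - 7/44-1/11-7/44 + 1/22
= 10/11

10/11


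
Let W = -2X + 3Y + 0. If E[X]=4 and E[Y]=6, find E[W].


E[-2X + 3Y + 0] = -2*E[X] + 3*E[Y] + 0
= (-2)*(4) + (3)*(6) + (0)
= -8 + 18 + 0 = 10

10


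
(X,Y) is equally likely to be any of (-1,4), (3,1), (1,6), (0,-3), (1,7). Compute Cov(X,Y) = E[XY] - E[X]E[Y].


E[X]=4/5, E[Y]=3, E[XY]=12/5
Cov(X,Y) = E[XY] - E[X]E[Y] = 12/5 - 4/5*3 = 0

0


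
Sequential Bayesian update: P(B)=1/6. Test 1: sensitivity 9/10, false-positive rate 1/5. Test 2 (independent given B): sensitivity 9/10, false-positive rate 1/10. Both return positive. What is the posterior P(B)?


After test 1: P(+) = 9/10*1/6 + 1/5*5/6 = 19/60
P(B|+) = (3/20)/(19/60) = 9/19
After test 2 (use post1 as new prior): P(+) = 9/10*9/19 + 1/10*10/19 = 91/190
P(B|+,+) = (81/190)/(91/190) = 81/91

81/91


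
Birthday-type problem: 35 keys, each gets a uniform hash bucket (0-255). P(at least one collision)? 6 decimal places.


P(all different) = prod((256-i)/256 for i=0..34) = 0.087485
P(at least one match) = 1 - 0.087485 = 0.912515

0.912515


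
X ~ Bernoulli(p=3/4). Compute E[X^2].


For Bernoulli: X in {0,1}
E[X^2] = 0^2*(1-3/4) + 1^2*3/4 = 3/4

3/4


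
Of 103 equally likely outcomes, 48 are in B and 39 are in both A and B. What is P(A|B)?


P(A|B) = P(A∩B)/P(B) = (39/103)/(48/103) = 39/48 = 13/16

13/16


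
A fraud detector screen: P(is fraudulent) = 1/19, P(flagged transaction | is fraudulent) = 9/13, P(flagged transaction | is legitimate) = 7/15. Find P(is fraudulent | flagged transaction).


P(A) = P(A|B)P(B) + P(A|B')P(B') = 9/13*1/19 + 7/15*18/19 = 591/1235
P(B|A) = P(A|B)P(B)/P(A) = (9/247)/(591/1235) = 15/197

15/197


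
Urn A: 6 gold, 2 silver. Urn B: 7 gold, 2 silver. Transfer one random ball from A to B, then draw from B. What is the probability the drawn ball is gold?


P(transfer gold) = 6/8 = 3/4; P(transfer silver) = 1/4
If gold transferred: Urn II has 8 gold of 10, so P(gold|gold moved) = 4/5
If silver transferred: Urn II has 7 gold of 10, so P(gold|silver moved) = 7/10
By total probability: P(gold) = 3/4*4/5 + 1/4*7/10 = 31/40

31/40


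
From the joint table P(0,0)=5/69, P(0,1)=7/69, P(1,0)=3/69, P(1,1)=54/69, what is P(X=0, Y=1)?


Read from table: P(X=0, Y=1) = 7/69

7/69


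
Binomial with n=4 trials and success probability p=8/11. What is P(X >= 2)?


P(X>=2) = P(X=2) + P(X=3) + P(X=4)
= 3456/14641 + 6144/14641 + 4096/14641
= 13696/14641

13696/14641


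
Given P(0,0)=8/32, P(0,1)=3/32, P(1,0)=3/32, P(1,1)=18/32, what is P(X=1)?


P(X=1) = P(1,0)+P(1,1) = 3/32 + 18/32 = 21/32

21/32


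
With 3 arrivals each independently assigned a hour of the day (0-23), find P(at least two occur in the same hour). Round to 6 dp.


P(all different) = prod((24-i)/24 for i=0..2) = 0.878472
P(at least one match) = 1 - 0.878472 = 0.121528

0.121528


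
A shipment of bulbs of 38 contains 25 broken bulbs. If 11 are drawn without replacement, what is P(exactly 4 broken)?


P(X=4) = C(25,4)*C(13,7) / C(38,11)
= 12650*1716 / 1203322288
= 21707400/1203322288 = 2713425/150415286

2713425/150415286


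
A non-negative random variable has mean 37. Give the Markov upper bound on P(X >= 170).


Markov: P(X >= a) <= E[X]/a
P(X >= 170) <= 37/170

37/170


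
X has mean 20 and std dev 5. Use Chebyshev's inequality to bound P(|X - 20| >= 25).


k = 25/5 = 5
Chebyshev: P(|X-mu| >= k*sigma) <= 1/k^2 = 1/5^2 = 1/25

1/25


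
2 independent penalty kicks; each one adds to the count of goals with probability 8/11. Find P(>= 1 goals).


P(at least one) = 1 - P(none)
P(none) = (1 - 8/11)^2 = (3/11)^2 = 9/121
P(at least one) = 1 - 9/121 = 112/121

112/121


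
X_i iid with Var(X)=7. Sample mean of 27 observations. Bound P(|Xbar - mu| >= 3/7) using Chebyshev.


Var(Xbar) = Var(X)/n = 7/27
Chebyshev: P(|Xbar-mu| >= 3/7) <= Var(Xbar)/(3/7)^2 = (7/27)/(9/49) = 343/243
Bound exceeds 1, so trivial bound: 1

1


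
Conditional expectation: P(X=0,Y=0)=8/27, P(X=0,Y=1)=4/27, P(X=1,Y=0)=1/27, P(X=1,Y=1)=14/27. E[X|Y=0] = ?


P(Y=0) = 9/27
E[X|Y=0] = (0*8 + 1*1)/9 = 1/9

1/9


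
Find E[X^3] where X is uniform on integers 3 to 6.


E[X^3] = (1/4) * sum(x^3 for x=3..6)
= 432/4 = 108

108


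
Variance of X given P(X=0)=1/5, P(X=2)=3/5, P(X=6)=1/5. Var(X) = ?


E[X] = 12/5, E[X^2] = 48/5
Var(X) = E[X^2] - (E[X])^2 = 48/5 - (12/5)^2 = 96/25

96/25


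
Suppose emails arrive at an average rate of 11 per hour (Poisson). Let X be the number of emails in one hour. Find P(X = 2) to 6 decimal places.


P(X=2) = e^(-11) * 11^2 / 2!
≈ 0.00001670170079 * 121 / 2
≈ 0.001010

0.001010


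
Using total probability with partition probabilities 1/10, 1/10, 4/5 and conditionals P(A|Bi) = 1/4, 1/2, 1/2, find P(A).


P(A) = P(A|B1)P(B1) + P(A|B2)P(B2) + P(A|B3)P(B3)
= 1/4*1/10 + 1/2*1/10 + 1/2*4/5
= 1/40 + 1/20 + 2/5 = 19/40

19/40


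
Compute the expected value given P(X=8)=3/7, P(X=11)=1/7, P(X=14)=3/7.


E[X] = sum(x * P(x))
= 8*3/7 + 11*1/7 + 14*3/7
= 11

11


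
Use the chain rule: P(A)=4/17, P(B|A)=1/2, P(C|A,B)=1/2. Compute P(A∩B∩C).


P(A∩B∩C) = P(A) * P(B|A) * P(C|A∩B)
= 4/17 * 1/2 * 1/2
= 2/17 * 1/2 = 1/17

1/17


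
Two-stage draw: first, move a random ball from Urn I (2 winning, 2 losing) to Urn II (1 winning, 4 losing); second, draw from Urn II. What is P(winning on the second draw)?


P(transfer winning) = 2/4 = 1/2; P(transfer losing) = 1/2
If winning transferred: Urn II has 2 winning of 6, so P(winning|winning moved) = 1/3
If losing transferred: Urn II has 1 winning of 6, so P(winning|losing moved) = 1/6
By total probability: P(winning) = 1/2*1/3 + 1/2*1/6 = 1/4

1/4


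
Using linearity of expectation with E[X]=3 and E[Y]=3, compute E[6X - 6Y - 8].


E[6X - 6Y - 8] = 6*E[X] - 6*E[Y] - 8
= (6)*(3) + (-6)*(3) + (-8)
= 18 - 18 - 8 = -8

-8


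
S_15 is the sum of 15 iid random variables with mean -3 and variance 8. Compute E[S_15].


E[S_n] = n*E[X_1] = 15*-3 = -45

-45


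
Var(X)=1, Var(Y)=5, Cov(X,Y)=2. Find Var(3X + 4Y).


Var(3X + 4Y) = 3^2*Var(X) + 4^2*Var(Y) + 2*3*4*Cov(X,Y)
= 9*1 + 16*5 + 24*2
= 9 + 80 + 48 = 137

137


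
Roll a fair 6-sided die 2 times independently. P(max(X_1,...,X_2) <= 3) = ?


P(max <= 3) = P(all X_i <= 3) = (P(X_1 <= 3))^2
= (3/6)^2 = (1/2)^2 = 1/4

1/4


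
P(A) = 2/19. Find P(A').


P(A') = 1 - P(A) = 1 - 2/19 = 17/19

17/19


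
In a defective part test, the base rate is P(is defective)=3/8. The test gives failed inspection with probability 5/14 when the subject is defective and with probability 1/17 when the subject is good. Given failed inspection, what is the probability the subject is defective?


P(A) = P(A|B)P(B) + P(A|B')P(B') = 5/14*3/8 + 1/17*5/8 = 325/1904
P(B|A) = P(A|B)P(B)/P(A) = (15/112)/(325/1904) = 51/65

51/65


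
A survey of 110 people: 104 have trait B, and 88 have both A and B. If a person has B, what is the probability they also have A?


P(A|B) = P(A∩B)/P(B) = (88/110)/(104/110) = 88/104 = 11/13

11/13


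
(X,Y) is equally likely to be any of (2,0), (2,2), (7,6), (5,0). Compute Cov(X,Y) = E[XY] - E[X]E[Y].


E[X]=4, E[Y]=2, E[XY]=23/2
Cov(X,Y) = E[XY] - E[X]E[Y] = 23/2 - 4*2 = 7/2

7/2


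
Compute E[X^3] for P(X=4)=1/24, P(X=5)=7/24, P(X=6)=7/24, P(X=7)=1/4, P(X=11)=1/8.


E[X^3] = sum(g(x)*P(x))
= 64*1/24 + 125*7/24 + 216*7/24 + 343*1/4 + 1331*1/8
= 1417/4

1417/4


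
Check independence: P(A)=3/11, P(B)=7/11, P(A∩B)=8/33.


P(A)*P(B) = 3/11*7/11 = 21/121
P(A∩B) = 8/33 != 21/121, so not independent

No, A and B are not independent


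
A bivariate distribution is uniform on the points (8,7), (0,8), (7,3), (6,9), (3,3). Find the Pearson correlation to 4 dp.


Cov(X,Y) = -0.8000, Var(X) = 8.5600, Var(Y) = 6.4000
rho = Cov/(sqrt(VarX)*sqrt(VarY)) = -0.1081

-0.1081


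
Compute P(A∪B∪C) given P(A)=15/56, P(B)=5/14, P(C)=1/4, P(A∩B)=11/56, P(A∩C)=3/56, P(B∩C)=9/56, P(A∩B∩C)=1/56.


P(A∪B∪C) = P(A)+P(B)+P(C) - P(AB)-P(AC)-P(BC) + P(ABC)
= 15/56+5/14+1/4 - 11/56-3/56-9/56 + 1/56
= 27/56

27/56


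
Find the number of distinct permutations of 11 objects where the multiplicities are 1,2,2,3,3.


11! = 39916800
Denominator: 1!=1 * 2!=2 * 2!=2 * 3!=6 * 3!=6
Coefficient = 39916800 / 144 = 277200

277200


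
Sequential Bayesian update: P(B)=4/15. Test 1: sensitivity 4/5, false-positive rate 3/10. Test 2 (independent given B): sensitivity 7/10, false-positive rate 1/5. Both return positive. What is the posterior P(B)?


After test 1: P(+) = 4/5*4/15 + 3/10*11/15 = 13/30
P(B|+) = (16/75)/(13/30) = 32/65
After test 2 (use post1 as new prior): P(+) = 7/10*32/65 + 1/5*33/65 = 29/65
P(B|+,+) = (112/325)/(29/65) = 112/145

112/145


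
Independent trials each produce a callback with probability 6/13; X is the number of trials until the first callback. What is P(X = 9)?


P(X=9) = (1-p)^8 * p = (7/13)^8 * 6/13
= 5764801/815730721 * 6/13 = 34588806/10604499373

34588806/10604499373


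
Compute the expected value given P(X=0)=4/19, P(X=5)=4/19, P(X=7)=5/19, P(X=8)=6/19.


E[X] = sum(x * P(x))
= 0*4/19 + 5*4/19 + 7*5/19 + 8*6/19
= 103/19

103/19


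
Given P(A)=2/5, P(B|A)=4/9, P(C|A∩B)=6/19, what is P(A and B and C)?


P(A∩B∩C) = P(A) * P(B|A) * P(C|A∩B)
= 2/5 * 4/9 * 6/19
= 8/45 * 6/19 = 16/285

16/285


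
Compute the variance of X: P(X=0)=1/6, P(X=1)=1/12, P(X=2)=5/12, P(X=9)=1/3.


E[X] = 47/12, E[X^2] = 115/4
Var(X) = E[X^2] - (E[X])^2 = 115/4 - (47/12)^2 = 1931/144

1931/144


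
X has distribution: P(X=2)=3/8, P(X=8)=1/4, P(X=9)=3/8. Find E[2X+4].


E[2X+4] = sum(g(x)*P(x))
= 8*3/8 + 20*1/4 + 22*3/8
= 65/4

65/4


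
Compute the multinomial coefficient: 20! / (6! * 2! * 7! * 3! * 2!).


20! = 2432902008176640000
Denominator: 6!=720 * 2!=2 * 7!=5040 * 3!=6 * 2!=2
Coefficient = 2432902008176640000 / 87091200 = 27935107200

27935107200


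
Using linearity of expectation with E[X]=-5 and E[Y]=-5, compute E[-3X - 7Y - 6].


E[-3X - 7Y - 6] = -3*E[X] - 7*E[Y] - 6
= (-3)*(-5) + (-7)*(-5) + (-6)
= 15 + 35 - 6 = 44

44


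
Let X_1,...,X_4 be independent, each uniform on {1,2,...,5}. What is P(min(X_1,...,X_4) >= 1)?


P(min >= 1) = P(all X_i >= 1) = (P(X_1 >= 1))^4
= (5/5)^4 = 1^4 = 1

1


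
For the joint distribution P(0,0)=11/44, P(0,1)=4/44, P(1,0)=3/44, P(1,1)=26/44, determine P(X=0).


P(X=0) = P(0,0)+P(0,1) = 11/44 + 4/44 = 15/44

15/44


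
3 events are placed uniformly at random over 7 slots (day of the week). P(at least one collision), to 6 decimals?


P(all different) = prod((7-i)/7 for i=0..2) = 0.612245
P(at least one match) = 1 - 0.612245 = 0.387755

0.387755


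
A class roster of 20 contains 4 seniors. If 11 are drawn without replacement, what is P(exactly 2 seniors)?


P(X=2) = C(4,2)*C(16,9) / C(20,11)
= 6*11440 / 167960
= 68640/167960 = 132/323

132/323


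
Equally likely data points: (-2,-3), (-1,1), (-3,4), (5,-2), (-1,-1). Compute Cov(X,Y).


E[X]=-2/5, E[Y]=-1/5, E[XY]=-16/5
Cov(X,Y) = E[XY] - E[X]E[Y] = -16/5 + 2/5*-1/5 = -82/25

-82/25


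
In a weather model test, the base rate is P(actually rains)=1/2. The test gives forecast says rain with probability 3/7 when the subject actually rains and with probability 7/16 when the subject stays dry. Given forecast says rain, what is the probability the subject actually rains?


P(A) = P(A|B)P(B) + P(A|B')P(B') = 3/7*1/2 + 7/16*1/2 = 97/224
P(B|A) = P(A|B)P(B)/P(A) = (3/14)/(97/224) = 48/97

48/97


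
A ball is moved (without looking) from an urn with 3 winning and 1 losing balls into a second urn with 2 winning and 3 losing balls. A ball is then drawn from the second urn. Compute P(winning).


P(transfer winning) = 3/4; P(transfer losing) = 1/4
If winning transferred: Urn II has 3 winning of 6, so P(winning|winning moved) = 1/2
If losing transferred: Urn II has 2 winning of 6, so P(winning|losing moved) = 1/3
By total probability: P(winning) = 3/4*1/2 + 1/4*1/3 = 11/24

11/24


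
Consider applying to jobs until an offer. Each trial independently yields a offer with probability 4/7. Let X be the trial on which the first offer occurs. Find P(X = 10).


P(X=10) = (1-p)^9 * p = (3/7)^9 * 4/7
= 19683/40353607 * 4/7 = 78732/282475249

78732/282475249


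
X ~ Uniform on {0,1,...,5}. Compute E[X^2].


E[X^2] = (1/6) * sum(x^2 for x=0..5)
= 55/6

55/6


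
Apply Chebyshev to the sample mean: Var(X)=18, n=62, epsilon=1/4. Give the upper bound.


Var(Xbar) = Var(X)/n = 18/62
Chebyshev: P(|Xbar-mu| >= 1/4) <= Var(Xbar)/(1/4)^2 = (9/31)/(1/16) = 144/31
Bound exceeds 1, so trivial bound: 1

1


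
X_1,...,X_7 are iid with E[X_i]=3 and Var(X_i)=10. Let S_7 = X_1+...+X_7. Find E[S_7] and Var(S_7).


E[S_n] = n*mu = 7*3 = 21
Var(S_n) = n*sigma^2 = 7*10 = 70

E[S_7]=21, Var(S_7)=70


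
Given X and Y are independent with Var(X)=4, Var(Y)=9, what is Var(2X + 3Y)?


Independence => Cov(X,Y)=0
Var(2X + 3Y) = 2^2*Var(X) + 3^2*Var(Y)
= 4*4 + 9*9 = 97

97


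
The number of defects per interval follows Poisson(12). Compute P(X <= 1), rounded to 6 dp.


P(X<=1) = e^(-12)*12^0/0! + e^(-12)*12^1/1!
≈ 0.0000061442 + 0.0000737305
= 0.0000798747
≈ 0.000080

0.000080


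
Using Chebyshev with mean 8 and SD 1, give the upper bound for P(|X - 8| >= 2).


k = 2/1 = 2
Chebyshev: P(|X-mu| >= k*sigma) <= 1/k^2 = 1/2^2 = 1/4

1/4


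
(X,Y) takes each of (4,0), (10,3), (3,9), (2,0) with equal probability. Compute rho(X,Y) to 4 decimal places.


Cov(X,Y) = 0.0000, Var(X) = 9.6875, Var(Y) = 13.5000
rho = Cov/(sqrt(VarX)*sqrt(VarY)) = 0.0000

0.0000


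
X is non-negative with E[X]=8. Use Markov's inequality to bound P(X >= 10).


Markov: P(X >= a) <= E[X]/a
P(X >= 10) <= 8/10 = 4/5

4/5


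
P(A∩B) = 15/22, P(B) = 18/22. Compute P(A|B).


P(A|B) = P(A∩B)/P(B) = (15/22)/(18/22) = 15/18 = 5/6

5/6


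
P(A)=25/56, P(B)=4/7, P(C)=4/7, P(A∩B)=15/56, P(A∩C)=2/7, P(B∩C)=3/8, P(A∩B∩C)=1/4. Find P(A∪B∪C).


P(A∪B∪C) = P(A)+P(B)+P(C) - P(AB)-P(AC)-P(BC) + P(ABC)
= 25/56+4/7+4/7 - 15/56-2/7-3/8 + 1/4
= 51/56

51/56


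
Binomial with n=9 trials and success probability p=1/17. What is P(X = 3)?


P(X=3) = C(9,3) * p^3 * (1-p)^6
= 84 * 1/4913 * 16777216/24137569
= 1409286144/118587876497

1409286144/118587876497


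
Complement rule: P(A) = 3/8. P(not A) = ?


P(A') = 1 - P(A) = 1 - 3/8 = 5/8

5/8


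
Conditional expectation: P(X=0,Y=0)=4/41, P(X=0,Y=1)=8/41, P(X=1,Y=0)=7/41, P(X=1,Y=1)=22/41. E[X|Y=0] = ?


P(Y=0) = 11/41
E[X|Y=0] = (0*4 + 1*7)/11 = 7/11

7/11


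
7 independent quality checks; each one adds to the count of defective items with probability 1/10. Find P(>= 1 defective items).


P(at least one) = 1 - P(none)
P(none) = (1 - 1/10)^7 = (9/10)^7 = 4782969/10000000
P(at least one) = 1 - 4782969/10000000 = 5217031/10000000

5217031/10000000


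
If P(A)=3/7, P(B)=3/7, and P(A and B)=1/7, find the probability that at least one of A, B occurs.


P(A∪B) = P(A) + P(B) - P(A∩B)
= 3/7 + 3/7 - 1/7 = 5/7

5/7


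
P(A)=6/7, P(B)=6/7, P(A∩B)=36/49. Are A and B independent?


P(A)*P(B) = 6/7*6/7 = 36/49
P(A∩B) = 36/49, which equals P(A)P(B), so independent

Yes, A and B are independent


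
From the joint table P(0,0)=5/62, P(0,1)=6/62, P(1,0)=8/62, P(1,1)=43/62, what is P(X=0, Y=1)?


Read from table: P(X=0, Y=1) = 6/62 = 3/31

3/31


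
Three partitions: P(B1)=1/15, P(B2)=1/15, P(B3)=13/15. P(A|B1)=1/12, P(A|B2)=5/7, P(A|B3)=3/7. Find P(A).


P(A) = P(A|B1)P(B1) + P(A|B2)P(B2) + P(A|B3)P(B3)
= 1/12*1/15 + 5/7*1/15 + 3/7*13/15
= 1/180 + 1/21 + 13/35 = 107/252

107/252


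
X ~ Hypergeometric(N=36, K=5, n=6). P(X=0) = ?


P(X=0) = C(5,0)*C(31,6) / C(36,6)
= 1*736281 / 1947792
= 736281/1947792 = 1131/2992

1131/2992


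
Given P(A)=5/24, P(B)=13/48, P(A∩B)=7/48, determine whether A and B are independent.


P(A)*P(B) = 5/24*13/48 = 65/1152
P(A∩B) = 7/48 != 65/1152, so not independent

No, A and B are not independent


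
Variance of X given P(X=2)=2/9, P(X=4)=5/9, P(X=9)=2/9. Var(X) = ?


E[X] = 14/3, E[X^2] = 250/9
Var(X) = E[X^2] - (E[X])^2 = 250/9 - (14/3)^2 = 6

6


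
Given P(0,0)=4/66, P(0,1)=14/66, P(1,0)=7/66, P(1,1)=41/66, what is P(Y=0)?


P(Y=0) = P(0,0)+P(1,0) = 4/66 + 7/66 = 11/66 = 1/6

1/6


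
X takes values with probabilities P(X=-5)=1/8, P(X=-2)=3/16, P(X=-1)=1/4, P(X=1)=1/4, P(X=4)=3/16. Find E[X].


E[X] = sum(x * P(x))
= -5*1/8 - 2*3/16 - 1*1/4 + 1*1/4 + 4*3/16
= -1/4

-1/4


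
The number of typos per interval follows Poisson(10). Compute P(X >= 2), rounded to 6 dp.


P(X>=2) = 1 - P(X<=1) = 1 - (e^(-10)*10^0/0! + e^(-10)*10^1/1!)
≈ 1 - (0.0000453999 + 0.0004539993)
= 1 - 0.0004993992 = 0.9995006008
≈ 0.999501

0.999501


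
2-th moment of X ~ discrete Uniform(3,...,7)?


E[X^2] = (1/5) * sum(x^2 for x=3..7)
= 135/5 = 27

27


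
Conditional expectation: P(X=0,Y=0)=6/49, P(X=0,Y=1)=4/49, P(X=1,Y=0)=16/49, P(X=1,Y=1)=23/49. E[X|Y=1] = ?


P(Y=1) = 27/49
E[X|Y=1] = (0*4 + 1*23)/27 = 23/27

23/27


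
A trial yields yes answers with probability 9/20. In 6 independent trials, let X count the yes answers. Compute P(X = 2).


P(X=2) = C(6,2) * p^2 * (1-p)^4
= 15 * 81/400 * 14641/160000
= 3557763/12800000

3557763/12800000


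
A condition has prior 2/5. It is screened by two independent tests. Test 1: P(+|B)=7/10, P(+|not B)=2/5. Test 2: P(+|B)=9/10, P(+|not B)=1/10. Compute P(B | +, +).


After test 1: P(+) = 7/10*2/5 + 2/5*3/5 = 13/25
P(B|+) = (7/25)/(13/25) = 7/13
After test 2 (use post1 as new prior): P(+) = 9/10*7/13 + 1/10*6/13 = 69/130
P(B|+,+) = (63/130)/(69/130) = 21/23

21/23


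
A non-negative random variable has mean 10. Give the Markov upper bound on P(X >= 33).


Markov: P(X >= a) <= E[X]/a
P(X >= 33) <= 10/33

10/33


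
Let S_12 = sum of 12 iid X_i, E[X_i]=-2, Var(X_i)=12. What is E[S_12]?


E[S_n] = n*E[X_1] = 12*-2 = -24

-24


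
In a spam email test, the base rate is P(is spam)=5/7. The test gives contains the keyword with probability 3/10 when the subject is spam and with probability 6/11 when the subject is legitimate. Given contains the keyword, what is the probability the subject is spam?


P(A) = P(A|B)P(B) + P(A|B')P(B') = 3/10*5/7 + 6/11*2/7 = 57/154
P(B|A) = P(A|B)P(B)/P(A) = (3/14)/(57/154) = 11/19

11/19


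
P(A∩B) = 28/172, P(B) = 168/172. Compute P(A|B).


P(A|B) = P(A∩B)/P(B) = (28/172)/(168/172) = 28/168 = 1/6

1/6


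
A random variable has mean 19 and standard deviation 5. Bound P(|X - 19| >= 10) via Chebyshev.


k = 10/5 = 2
Chebyshev: P(|X-mu| >= k*sigma) <= 1/k^2 = 1/2^2 = 1/4

1/4


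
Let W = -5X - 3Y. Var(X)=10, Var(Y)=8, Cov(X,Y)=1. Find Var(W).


Var(-5X - 3Y) = (-5)^2*Var(X) + (-3)^2*Var(Y) + 2*(-5)*(-3)*Cov(X,Y)
= 25*10 + 9*8 + 30*1
= 250 + 72 + 30 = 352

352


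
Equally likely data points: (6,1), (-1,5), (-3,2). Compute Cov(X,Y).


E[X]=2/3, E[Y]=8/3, E[XY]=-5/3
Cov(X,Y) = E[XY] - E[X]E[Y] = -5/3 - 2/3*8/3 = -31/9

-31/9


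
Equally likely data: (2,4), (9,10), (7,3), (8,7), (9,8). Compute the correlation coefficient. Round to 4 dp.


Cov(X,Y) = 4.6000, Var(X) = 6.8000, Var(Y) = 6.6400
rho = Cov/(sqrt(VarX)*sqrt(VarY)) = 0.6846

0.6846


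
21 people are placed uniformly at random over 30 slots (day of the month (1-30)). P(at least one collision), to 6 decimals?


P(all different) = prod((30-i)/30 for i=0..20) = 0.000070
P(at least one match) = 1 - 0.000070 = 0.999930

0.999930


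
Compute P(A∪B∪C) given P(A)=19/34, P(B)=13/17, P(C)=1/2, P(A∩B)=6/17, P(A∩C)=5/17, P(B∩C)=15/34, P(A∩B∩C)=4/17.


P(A∪B∪C) = P(A)+P(B)+P(C) - P(AB)-P(AC)-P(BC) + P(ABC)
= 19/34+13/17+1/2 - 6/17-5/17-15/34 + 4/17
= 33/34

33/34


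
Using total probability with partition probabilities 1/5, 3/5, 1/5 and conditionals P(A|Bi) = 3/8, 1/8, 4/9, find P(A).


P(A) = P(A|B1)P(B1) + P(A|B2)P(B2) + P(A|B3)P(B3)
= 3/8*1/5 + 1/8*3/5 + 4/9*1/5
= 3/40 + 3/40 + 4/45 = 43/180

43/180


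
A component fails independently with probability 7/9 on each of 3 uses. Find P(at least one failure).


P(at least one) = 1 - P(none)
P(none) = (1 - 7/9)^3 = (2/9)^3 = 8/729
P(at least one) = 1 - 8/729 = 721/729

721/729


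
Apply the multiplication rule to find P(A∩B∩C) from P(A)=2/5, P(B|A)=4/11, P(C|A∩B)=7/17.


P(A∩B∩C) = P(A) * P(B|A) * P(C|A∩B)
= 2/5 * 4/11 * 7/17
= 8/55 * 7/17 = 56/935

56/935


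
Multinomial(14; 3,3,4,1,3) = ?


14! = 87178291200
Denominator: 3!=6 * 3!=6 * 4!=24 * 1!=1 * 3!=6
Coefficient = 87178291200 / 5184 = 16816800

16816800


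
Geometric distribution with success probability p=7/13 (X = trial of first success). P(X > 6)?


P(X > 6) = P(first 6 trials all fail) = (1-p)^6 = (6/13)^6 = 46656/4826809

46656/4826809


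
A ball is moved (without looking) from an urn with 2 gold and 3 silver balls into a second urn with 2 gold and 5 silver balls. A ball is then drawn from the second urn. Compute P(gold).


P(transfer gold) = 2/5; P(transfer silver) = 3/5
If gold transferred: Urn II has 3 gold of 8, so P(gold|gold moved) = 3/8
If silver transferred: Urn II has 2 gold of 8, so P(gold|silver moved) = 1/4
By total probability: P(gold) = 2/5*3/8 + 3/5*1/4 = 3/10

3/10


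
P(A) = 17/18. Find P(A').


P(A') = 1 - P(A) = 1 - 17/18 = 1/18

1/18


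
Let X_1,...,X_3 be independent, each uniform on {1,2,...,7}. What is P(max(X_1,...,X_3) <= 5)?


P(max <= 5) = P(all X_i <= 5) = (P(X_1 <= 5))^3
= (5/7)^3 = 125/343

125/343


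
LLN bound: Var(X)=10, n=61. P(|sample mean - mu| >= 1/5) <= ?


Var(Xbar) = Var(X)/n = 10/61
Chebyshev: P(|Xbar-mu| >= 1/5) <= Var(Xbar)/(1/5)^2 = (10/61)/(1/25) = 250/61
Bound exceeds 1, so trivial bound: 1

1


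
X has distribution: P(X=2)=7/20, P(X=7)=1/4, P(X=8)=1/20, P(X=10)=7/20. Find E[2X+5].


E[2X+5] = sum(g(x)*P(x))
= 9*7/20 + 19*1/4 + 21*1/20 + 25*7/20
= 177/10

177/10


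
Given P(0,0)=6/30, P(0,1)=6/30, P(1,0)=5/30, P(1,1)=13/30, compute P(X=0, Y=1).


Read from table: P(X=0, Y=1) = 6/30 = 1/5

1/5


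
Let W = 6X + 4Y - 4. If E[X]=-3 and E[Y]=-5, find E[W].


E[6X + 4Y - 4] = 6*E[X] + 4*E[Y] - 4
= (6)*(-3) + (4)*(-5) + (-4)
= -18 - 20 - 4 = -42

-42


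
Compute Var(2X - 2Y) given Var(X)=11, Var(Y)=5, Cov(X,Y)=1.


Var(2X - 2Y) = 2^2*Var(X) + (-2)^2*Var(Y) + 2*2*(-2)*Cov(X,Y)
= 4*11 + 4*5 - 8*1
= 44 + 20 - 8 = 56

56


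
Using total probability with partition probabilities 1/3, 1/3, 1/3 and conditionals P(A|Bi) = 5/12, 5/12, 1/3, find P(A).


P(A) = P(A|B1)P(B1) + P(A|B2)P(B2) + P(A|B3)P(B3)
= 5/12*1/3 + 5/12*1/3 + 1/3*1/3
= 5/36 + 5/36 + 1/9 = 7/18

7/18


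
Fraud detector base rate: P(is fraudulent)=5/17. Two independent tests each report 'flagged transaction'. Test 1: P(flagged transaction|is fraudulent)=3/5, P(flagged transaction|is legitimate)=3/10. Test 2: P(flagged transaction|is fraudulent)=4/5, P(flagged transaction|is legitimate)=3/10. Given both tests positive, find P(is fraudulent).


After test 1: P(+) = 3/5*5/17 + 3/10*12/17 = 33/85
P(B|+) = (3/17)/(33/85) = 5/11
After test 2 (use post1 as new prior): P(+) = 4/5*5/11 + 3/10*6/11 = 29/55
P(B|+,+) = (4/11)/(29/55) = 20/29

20/29


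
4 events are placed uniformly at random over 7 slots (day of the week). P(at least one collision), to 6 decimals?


P(all different) = prod((7-i)/7 for i=0..3) = 0.349854
P(at least one match) = 1 - 0.349854 = 0.650146

0.650146


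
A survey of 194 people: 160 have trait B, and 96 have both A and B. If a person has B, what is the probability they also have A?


P(A|B) = P(A∩B)/P(B) = (96/194)/(160/194) = 96/160 = 3/5

3/5


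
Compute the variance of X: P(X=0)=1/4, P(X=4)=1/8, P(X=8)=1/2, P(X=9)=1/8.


E[X] = 45/8, E[X^2] = 353/8
Var(X) = E[X^2] - (E[X])^2 = 353/8 - (45/8)^2 = 799/64

799/64


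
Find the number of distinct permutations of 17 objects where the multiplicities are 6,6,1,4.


17! = 355687428096000
Denominator: 6!=720 * 6!=720 * 1!=1 * 4!=24
Coefficient = 355687428096000 / 12441600 = 28588560

28588560


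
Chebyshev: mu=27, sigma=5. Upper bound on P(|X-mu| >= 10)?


k = 10/5 = 2
Chebyshev: P(|X-mu| >= k*sigma) <= 1/k^2 = 1/2^2 = 1/4

1/4


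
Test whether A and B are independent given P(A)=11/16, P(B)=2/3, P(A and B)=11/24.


P(A)*P(B) = 11/16*2/3 = 11/24
P(A∩B) = 11/24, which equals P(A)P(B), so independent

Yes, A and B are independent


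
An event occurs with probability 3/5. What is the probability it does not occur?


P(A') = 1 - P(A) = 1 - 3/5 = 2/5

2/5


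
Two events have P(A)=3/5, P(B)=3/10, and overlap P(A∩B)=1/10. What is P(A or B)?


P(A∪B) = P(A) + P(B) - P(A∩B)
= 3/5 + 3/10 - 1/10 = 4/5

4/5


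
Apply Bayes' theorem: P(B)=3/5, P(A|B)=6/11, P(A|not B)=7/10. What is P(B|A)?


P(A) = P(A|B)P(B) + P(A|B')P(B') = 6/11*3/5 + 7/10*2/5 = 167/275
P(B|A) = P(A|B)P(B)/P(A) = (18/55)/(167/275) = 90/167

90/167


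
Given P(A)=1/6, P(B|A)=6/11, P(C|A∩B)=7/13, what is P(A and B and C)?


P(A∩B∩C) = P(A) * P(B|A) * P(C|A∩B)
= 1/6 * 6/11 * 7/13
= 1/11 * 7/13 = 7/143

7/143


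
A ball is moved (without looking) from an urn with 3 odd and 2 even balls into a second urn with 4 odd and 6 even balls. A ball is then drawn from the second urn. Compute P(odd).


P(transfer odd) = 3/5; P(transfer even) = 2/5
If odd transferred: Urn II has 5 odd of 11, so P(odd|odd moved) = 5/11
If even transferred: Urn II has 4 odd of 11, so P(odd|even moved) = 4/11
By total probability: P(odd) = 3/5*5/11 + 2/5*4/11 = 23/55

23/55


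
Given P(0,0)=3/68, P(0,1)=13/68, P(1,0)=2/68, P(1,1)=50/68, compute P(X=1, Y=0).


Read from table: P(X=1, Y=0) = 2/68 = 1/34

1/34


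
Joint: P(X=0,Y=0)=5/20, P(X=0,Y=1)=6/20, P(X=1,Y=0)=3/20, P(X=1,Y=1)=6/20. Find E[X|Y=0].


P(Y=0) = 8/20
E[X|Y=0] = (0*5 + 1*3)/8 = 3/8

3/8


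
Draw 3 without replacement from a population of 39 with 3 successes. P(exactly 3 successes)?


P(X=3) = C(3,3)*C(36,0) / C(39,3)
= 1*1 / 9139
= 1/9139

1/9139


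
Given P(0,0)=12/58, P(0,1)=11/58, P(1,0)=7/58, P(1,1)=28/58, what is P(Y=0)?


P(Y=0) = P(0,0)+P(1,0) = 12/58 + 7/58 = 19/58

19/58


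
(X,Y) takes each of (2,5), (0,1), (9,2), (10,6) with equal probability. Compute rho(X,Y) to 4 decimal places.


Cov(X,Y) = 3.6250, Var(X) = 18.6875, Var(Y) = 4.2500
rho = Cov/(sqrt(VarX)*sqrt(VarY)) = 0.4068

0.4068


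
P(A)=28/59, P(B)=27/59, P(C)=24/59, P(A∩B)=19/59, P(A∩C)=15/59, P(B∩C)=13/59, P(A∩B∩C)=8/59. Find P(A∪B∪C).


P(A∪B∪C) = P(A)+P(B)+P(C) - P(AB)-P(AC)-P(BC) + P(ABC)
= 28/59+27/59+24/59 - 19/59-15/59-13/59 + 8/59
= 40/59

40/59


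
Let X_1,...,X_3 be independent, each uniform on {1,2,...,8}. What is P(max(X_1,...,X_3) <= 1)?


P(max <= 1) = P(all X_i <= 1) = (P(X_1 <= 1))^3
= (1/8)^3 = 1/512

1/512


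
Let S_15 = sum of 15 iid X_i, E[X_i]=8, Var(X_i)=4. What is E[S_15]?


E[S_n] = n*E[X_1] = 15*8 = 120

120


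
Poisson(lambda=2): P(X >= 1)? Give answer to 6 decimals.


P(X>=1) = 1 - P(X<=0) = 1 - (e^(-2)*2^0/0!)
≈ 1 - 0.1353352832 = 0.8646647168
≈ 0.864665

0.864665


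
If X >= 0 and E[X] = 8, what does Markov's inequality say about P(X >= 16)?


Markov: P(X >= a) <= E[X]/a
P(X >= 16) <= 8/16 = 1/2

1/2


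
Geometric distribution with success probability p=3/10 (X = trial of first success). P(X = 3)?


P(X=3) = (1-p)^2 * p = (7/10)^2 * 3/10
= 49/100 * 3/10 = 147/1000

147/1000


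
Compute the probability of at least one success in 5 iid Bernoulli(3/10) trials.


P(at least one) = 1 - P(none)
P(none) = (1 - 3/10)^5 = (7/10)^5 = 16807/100000
P(at least one) = 1 - 16807/100000 = 83193/100000

83193/100000


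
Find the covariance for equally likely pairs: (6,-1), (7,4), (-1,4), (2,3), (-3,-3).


E[X]=11/5, E[Y]=7/5, E[XY]=33/5
Cov(X,Y) = E[XY] - E[X]E[Y] = 33/5 - 11/5*7/5 = 88/25

88/25


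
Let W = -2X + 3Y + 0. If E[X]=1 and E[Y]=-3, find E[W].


E[-2X + 3Y + 0] = -2*E[X] + 3*E[Y] + 0
= (-2)*(1) + (3)*(-3) + (0)
= -2 - 9 + 0 = -11

-11


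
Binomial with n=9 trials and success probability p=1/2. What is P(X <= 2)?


P(X<=2) = P(X=0) + P(X=1) + P(X=2)
= 1/512 + 9/512 + 9/128
= 23/256

23/256


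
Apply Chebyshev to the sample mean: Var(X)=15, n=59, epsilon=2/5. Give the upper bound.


Var(Xbar) = Var(X)/n = 15/59
Chebyshev: P(|Xbar-mu| >= 2/5) <= Var(Xbar)/(2/5)^2 = (15/59)/(4/25) = 375/236
Bound exceeds 1, so trivial bound: 1

1


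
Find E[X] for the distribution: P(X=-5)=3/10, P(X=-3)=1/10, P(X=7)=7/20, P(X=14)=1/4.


E[X] = sum(x * P(x))
= -5*3/10 - 3*1/10 + 7*7/20 + 14*1/4
= 83/20

83/20


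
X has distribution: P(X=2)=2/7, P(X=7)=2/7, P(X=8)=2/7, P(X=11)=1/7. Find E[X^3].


E[X^3] = sum(g(x)*P(x))
= 8*2/7 + 343*2/7 + 512*2/7 + 1331*1/7
= 3057/7

3057/7
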